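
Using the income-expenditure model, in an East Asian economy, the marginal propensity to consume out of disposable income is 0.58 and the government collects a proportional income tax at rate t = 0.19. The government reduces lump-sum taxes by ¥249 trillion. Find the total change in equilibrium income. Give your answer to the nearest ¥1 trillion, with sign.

+¥272 trillion

A lump-sum tax change of −¥249 trillion shifts disposable income by +¥249 trillion; first-round consumption changes by −c × ΔT = −0.58 × (−¥249 trillion) = +¥144.42 trillion.
Expenditure multiplier = 1/(1 − c(1−t)) = 1/(1 − 0.58×0.81) = 1/0.5302 ≈ 1.886.
The tax multiplier is −c × k ≈ −1.094, so ΔY = k × (−c·ΔT) = (+¥144.42 trillion) / 0.5302 ≈ +¥272 trillion.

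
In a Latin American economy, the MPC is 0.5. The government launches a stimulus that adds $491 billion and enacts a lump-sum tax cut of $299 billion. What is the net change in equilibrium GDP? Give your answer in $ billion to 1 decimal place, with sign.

+$1,281.0 billion

Expenditure multiplier = 1/(1 − MPC) = 1/(1 − 0.5) = 1/0.5 = 2.
ΔG contributes k·ΔG = (+$491 billion) / 0.5 = +$982 billion.
ΔT of −$299 billion changes first-round spending by −c·ΔT = +$149.5 billion, contributing k·(−c·ΔT) = (+$149.5 billion) / 0.5 = +$299 billion.
Net ΔY = k(ΔG − c·ΔT) = (+$640.5 billion) / 0.5 = +$1,281 billion.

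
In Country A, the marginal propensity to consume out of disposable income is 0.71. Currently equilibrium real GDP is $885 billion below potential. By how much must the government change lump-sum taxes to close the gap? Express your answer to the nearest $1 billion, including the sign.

Spending multiplier = 1/(1 − MPC) = 1/(1 − 0.71) = 1/0.29 ≈ 3.448.
Tax multiplier = −c·k = −0.71/0.29 ≈ −2.448. Need ΔY = +$885 billion, so ΔT = ΔY/(−c·k) = −(+$885 billion) × 0.29 / 0.71 ≈ −$361 billion.
The government should cut lump-sum taxes by $361 billion.

−$361 billion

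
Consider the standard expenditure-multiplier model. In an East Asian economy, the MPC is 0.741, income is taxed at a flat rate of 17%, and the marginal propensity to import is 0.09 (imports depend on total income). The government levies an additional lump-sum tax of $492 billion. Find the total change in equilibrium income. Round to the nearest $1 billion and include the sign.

A lump-sum tax change of +$492 billion shifts disposable income by −$492 billion; first-round consumption changes by −c × ΔT = −0.741 × (+$492 billion) = −$364.572 billion.
Expenditure multiplier = 1/(1 − c(1−t) + m) = 1/(1 − 0.741×0.83 + 0.09) = 1/0.47497 ≈ 2.105.
The tax multiplier is −c × k ≈ −1.56, so ΔY = k × (−c·ΔT) = (−$364.572 billion) / 0.47497 ≈ −$768 billion.

−$768 billion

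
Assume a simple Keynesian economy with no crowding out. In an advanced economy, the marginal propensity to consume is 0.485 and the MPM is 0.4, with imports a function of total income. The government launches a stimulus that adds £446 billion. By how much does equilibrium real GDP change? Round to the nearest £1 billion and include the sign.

Expenditure multiplier = 1/(1 − c + m) = 1/(1 − 0.485 + 0.4) = 1/0.915 ≈ 1.093.
ΔY = k × ΔG = (+£446 billion) / 0.915 ≈ +£487 billion.

+£487 billion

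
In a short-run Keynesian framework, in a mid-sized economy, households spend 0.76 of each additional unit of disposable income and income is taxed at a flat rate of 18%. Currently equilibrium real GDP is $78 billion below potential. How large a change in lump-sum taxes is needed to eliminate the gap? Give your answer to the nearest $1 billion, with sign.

−$39 billion

Spending multiplier = 1/(1 − c(1−t)) = 1/(1 − 0.76×0.82) = 1/0.3768 ≈ 2.654.
Tax multiplier = −c·k = −0.76/0.3768 ≈ −2.017. Need ΔY = +$78 billion, so ΔT = ΔY/(−c·k) = −(+$78 billion) × 0.3768 / 0.76 ≈ −$39 billion.
The government should cut lump-sum taxes by $39 billion.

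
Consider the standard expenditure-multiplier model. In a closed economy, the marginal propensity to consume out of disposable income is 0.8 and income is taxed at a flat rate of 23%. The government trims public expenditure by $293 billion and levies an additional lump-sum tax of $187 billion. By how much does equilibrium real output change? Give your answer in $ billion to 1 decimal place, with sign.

Expenditure multiplier = 1/(1 − c(1−t)) = 1/(1 − 0.8×0.77) = 1/0.384 ≈ 2.604.
ΔG contributes k·ΔG = (−$293 billion) / 0.384 ≈ −$763 billion.
ΔT of +$187 billion changes first-round spending by −c·ΔT = −$149.6 billion, contributing k·(−c·ΔT) = (−$149.6 billion) / 0.384 ≈ −$389.6 billion.
Net ΔY = k(ΔG − c·ΔT) = (−$442.6 billion) / 0.384 ≈ −$1,152.6 billion.

−$1,152.6 billion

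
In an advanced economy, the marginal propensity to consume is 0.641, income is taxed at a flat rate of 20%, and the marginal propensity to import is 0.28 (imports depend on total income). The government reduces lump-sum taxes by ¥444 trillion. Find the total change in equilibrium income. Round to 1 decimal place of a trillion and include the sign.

A lump-sum tax change of −¥444 trillion shifts disposable income by +¥444 trillion; first-round consumption changes by −c × ΔT = −0.641 × (−¥444 trillion) = +¥284.604 trillion.
Expenditure multiplier = 1/(1 − c(1−t) + m) = 1/(1 − 0.641×0.8 + 0.28) = 1/0.7672 ≈ 1.303.
The tax multiplier is −c × k ≈ −0.836, so ΔY = k × (−c·ΔT) = (+¥284.604 trillion) / 0.7672 ≈ +¥371 trillion.

+¥371.0 trillion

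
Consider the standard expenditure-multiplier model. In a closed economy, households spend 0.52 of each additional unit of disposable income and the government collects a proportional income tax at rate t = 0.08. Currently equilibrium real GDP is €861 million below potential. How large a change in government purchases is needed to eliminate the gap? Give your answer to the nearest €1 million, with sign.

+€449 million

Spending multiplier = 1/(1 − c(1−t)) = 1/(1 − 0.52×0.92) = 1/0.5216 ≈ 1.917.
Need ΔY = +€861 million, so ΔG = ΔY/k = (+€861 million) × 0.5216 ≈ +€449 million.
The government should increase government purchases by €449 million.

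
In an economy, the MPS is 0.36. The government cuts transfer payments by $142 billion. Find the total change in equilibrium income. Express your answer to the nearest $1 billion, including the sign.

MPC = 1 − MPS = 1 − 0.36 = 0.64.
The transfer change shifts disposable income by −$142 billion, so first-round consumption changes by c·ΔTR = 0.64 × (−$142 billion) = −$90.88 billion.
Expenditure multiplier = 1/(1 − MPC) = 1/(1 − 0.64) = 1/0.36 ≈ 2.778.
The transfer multiplier is c × k ≈ 1.778, so ΔY = k × (c·ΔTR) = (−$90.88 billion) / 0.36 ≈ −$252 billion.

−$252 billion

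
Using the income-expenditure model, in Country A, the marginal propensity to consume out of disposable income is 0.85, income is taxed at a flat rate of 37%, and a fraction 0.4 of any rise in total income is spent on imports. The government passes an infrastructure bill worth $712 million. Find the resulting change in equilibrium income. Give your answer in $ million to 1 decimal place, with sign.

Spending multiplier = 1/(1 − c(1−t) + m) = 1/(1 − 0.85×0.63 + 0.4) = 1/0.8645 ≈ 1.157.
ΔY = k × ΔG = (+$712 million) / 0.8645 ≈ +$823.6 million.

+$823.6 million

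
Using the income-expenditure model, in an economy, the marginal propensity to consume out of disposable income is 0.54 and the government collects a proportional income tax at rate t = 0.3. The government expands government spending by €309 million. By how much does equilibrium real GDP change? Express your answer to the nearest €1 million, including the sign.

Spending multiplier = 1/(1 − c(1−t)) = 1/(1 − 0.54×0.7) = 1/0.622 ≈ 1.608.
ΔY = k × ΔG = (+€309 million) / 0.622 ≈ +€497 million.

+€497 million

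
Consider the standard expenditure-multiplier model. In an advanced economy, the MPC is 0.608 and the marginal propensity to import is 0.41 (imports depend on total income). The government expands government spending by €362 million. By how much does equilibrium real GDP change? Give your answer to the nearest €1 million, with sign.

+€451 million

Government-spending multiplier = 1/(1 − c + m) = 1/(1 − 0.608 + 0.41) = 1/0.802 ≈ 1.247.
ΔY = k × ΔG = (+€362 million) / 0.802 ≈ +€451 million.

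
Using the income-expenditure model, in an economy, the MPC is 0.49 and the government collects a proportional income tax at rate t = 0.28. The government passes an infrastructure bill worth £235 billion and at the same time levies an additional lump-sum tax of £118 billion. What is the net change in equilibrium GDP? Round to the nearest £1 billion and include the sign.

+£274 billion

Expenditure multiplier = 1/(1 − c(1−t)) = 1/(1 − 0.49×0.72) = 1/0.6472 ≈ 1.545.
ΔG contributes k·ΔG = (+£235 billion) / 0.6472 ≈ +£363.1 billion.
ΔT of +£118 billion changes first-round spending by −c·ΔT = −£57.82 billion, contributing k·(−c·ΔT) = (−£57.82 billion) / 0.6472 ≈ −£89.3 billion.
Net ΔY = k(ΔG − c·ΔT) = (+£177.18 billion) / 0.6472 ≈ +£274 billion.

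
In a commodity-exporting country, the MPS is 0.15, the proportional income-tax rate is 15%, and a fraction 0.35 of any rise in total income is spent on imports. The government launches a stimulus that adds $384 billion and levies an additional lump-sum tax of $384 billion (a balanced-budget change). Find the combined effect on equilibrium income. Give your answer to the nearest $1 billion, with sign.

+$92 billion

MPC = 1 − MPS = 1 − 0.15 = 0.85.
Expenditure multiplier = 1/(1 − c(1−t) + m) = 1/(1 − 0.85×0.85 + 0.35) = 1/0.6275 ≈ 1.594.
ΔG contributes k·ΔG = (+$384 billion) / 0.6275 ≈ +$612 billion.
ΔT of +$384 billion changes first-round spending by −c·ΔT = −$326.4 billion, contributing k·(−c·ΔT) = (−$326.4 billion) / 0.6275 ≈ −$520.2 billion.
Net ΔY = k(ΔG − c·ΔT) = (+$57.6 billion) / 0.6275 ≈ +$92 billion.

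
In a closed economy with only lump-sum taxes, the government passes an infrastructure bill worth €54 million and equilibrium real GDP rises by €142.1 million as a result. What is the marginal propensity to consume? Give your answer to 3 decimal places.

Implied spending multiplier k = ΔY/ΔG = 142.1/54 ≈ 2.6315.
Since k = 1/(1 − MPC), MPC = 1 − 1/k = 1 − ΔG/ΔY = 1 − 54/142.1 ≈ 0.620.

0.620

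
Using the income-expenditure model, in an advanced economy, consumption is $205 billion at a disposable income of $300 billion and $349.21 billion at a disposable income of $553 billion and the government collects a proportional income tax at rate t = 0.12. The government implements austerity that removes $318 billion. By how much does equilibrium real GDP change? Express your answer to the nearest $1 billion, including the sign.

MPC = ΔC/ΔYd = (349.21 − 205)/(553 − 300) = 144.21/253 = 0.57.
Expenditure multiplier = 1/(1 − c(1−t)) = 1/(1 − 0.57×0.88) = 1/0.4984 ≈ 2.006.
ΔY = k × ΔG = (−$318 billion) / 0.4984 ≈ −$638 billion.

−$638 billion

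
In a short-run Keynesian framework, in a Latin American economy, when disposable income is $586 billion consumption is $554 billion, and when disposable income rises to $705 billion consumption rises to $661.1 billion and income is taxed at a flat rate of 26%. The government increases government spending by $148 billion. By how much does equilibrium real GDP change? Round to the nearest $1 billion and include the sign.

+$443 billion

MPC = ΔC/ΔYd = (661.1 − 554)/(705 − 586) = 107.1/119 = 0.9.
Expenditure multiplier = 1/(1 − c(1−t)) = 1/(1 − 0.9×0.74) = 1/0.334 ≈ 2.994.
ΔY = k × ΔG = (+$148 billion) / 0.334 ≈ +$443 billion.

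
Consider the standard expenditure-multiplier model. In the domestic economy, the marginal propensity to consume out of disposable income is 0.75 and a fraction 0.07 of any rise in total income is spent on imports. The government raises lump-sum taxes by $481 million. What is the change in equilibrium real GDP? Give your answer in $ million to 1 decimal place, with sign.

A lump-sum tax change of +$481 million shifts disposable income by −$481 million; first-round consumption changes by −c × ΔT = −0.75 × (+$481 million) = −$360.75 million.
Expenditure multiplier = 1/(1 − c + m) = 1/(1 − 0.75 + 0.07) = 1/0.32 = 3.125.
The tax multiplier is −c × k ≈ −2.344, so ΔY = k × (−c·ΔT) = (−$360.75 million) / 0.32 ≈ −$1,127.3 million.

−$1,127.3 million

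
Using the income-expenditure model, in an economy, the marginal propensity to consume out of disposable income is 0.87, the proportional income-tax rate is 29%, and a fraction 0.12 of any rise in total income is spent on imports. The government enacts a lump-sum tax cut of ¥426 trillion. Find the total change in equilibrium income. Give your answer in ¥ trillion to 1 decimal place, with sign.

A lump-sum tax change of −¥426 trillion shifts disposable income by +¥426 trillion; first-round consumption changes by −c × ΔT = −0.87 × (−¥426 trillion) = +¥370.62 trillion.
Expenditure multiplier = 1/(1 − c(1−t) + m) = 1/(1 − 0.87×0.71 + 0.12) = 1/0.5023 ≈ 1.991.
The tax multiplier is −c × k ≈ −1.732, so ΔY = k × (−c·ΔT) = (+¥370.62 trillion) / 0.5023 ≈ +¥737.8 trillion.

+¥737.8 trillion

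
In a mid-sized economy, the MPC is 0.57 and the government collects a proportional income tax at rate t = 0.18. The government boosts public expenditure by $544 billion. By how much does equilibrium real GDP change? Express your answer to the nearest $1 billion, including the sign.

Spending multiplier = 1/(1 − c(1−t)) = 1/(1 − 0.57×0.82) = 1/0.5326 ≈ 1.878.
ΔY = k × ΔG = (+$544 billion) / 0.5326 ≈ +$1,021 billion.

+$1,021 billion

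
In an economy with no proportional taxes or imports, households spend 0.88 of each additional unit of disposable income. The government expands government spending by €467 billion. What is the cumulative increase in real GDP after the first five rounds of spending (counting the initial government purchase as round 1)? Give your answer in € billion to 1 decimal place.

Round 1 adds ΔG = €467 billion; each later round is MPC = 0.88 times the previous.
After 5 rounds: 467 + 410.96 + 361.6448 + 318.247424 + 280.05773312 = ΔG·(1 − c^5)/(1 − c) = 467 × (1 − 0.5277319168)/0.12 ≈ €1,837.9 billion.

€1,837.9 billion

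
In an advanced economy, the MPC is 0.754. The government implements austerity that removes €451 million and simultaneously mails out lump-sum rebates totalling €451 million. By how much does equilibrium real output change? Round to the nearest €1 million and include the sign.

Expenditure multiplier = 1/(1 − MPC) = 1/(1 − 0.754) = 1/0.246 ≈ 4.065.
ΔG contributes k·ΔG = (−€451 million) / 0.246 ≈ −€1,833.3 million.
ΔT of −€451 million changes first-round spending by −c·ΔT = +€340.054 million, contributing k·(−c·ΔT) = (+€340.054 million) / 0.246 ≈ +€1,382.3 million.
With ΔG = ΔT and no other leakages, the balanced-budget multiplier is 1, so ΔY = ΔG = −€451 million.

−€451 million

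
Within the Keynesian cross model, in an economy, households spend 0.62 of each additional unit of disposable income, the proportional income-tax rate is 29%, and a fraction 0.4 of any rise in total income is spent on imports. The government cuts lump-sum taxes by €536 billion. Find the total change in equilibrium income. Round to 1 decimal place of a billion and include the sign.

A lump-sum tax change of −€536 billion shifts disposable income by +€536 billion; first-round consumption changes by −c × ΔT = −0.62 × (−€536 billion) = +€332.32 billion.
Expenditure multiplier = 1/(1 − c(1−t) + m) = 1/(1 − 0.62×0.71 + 0.4) = 1/0.9598 ≈ 1.042.
The tax multiplier is −c × k ≈ −0.646, so ΔY = k × (−c·ΔT) = (+€332.32 billion) / 0.9598 ≈ +€346.2 billion.

+€346.2 billion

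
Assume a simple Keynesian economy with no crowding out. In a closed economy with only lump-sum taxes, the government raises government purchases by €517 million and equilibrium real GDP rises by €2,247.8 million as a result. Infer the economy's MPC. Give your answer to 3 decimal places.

Implied spending multiplier k = ΔY/ΔG = 2,247.8/517 ≈ 4.3478.
Since k = 1/(1 − MPC), MPC = 1 − 1/k = 1 − ΔG/ΔY = 1 − 517/2,247.8 ≈ 0.770.

0.770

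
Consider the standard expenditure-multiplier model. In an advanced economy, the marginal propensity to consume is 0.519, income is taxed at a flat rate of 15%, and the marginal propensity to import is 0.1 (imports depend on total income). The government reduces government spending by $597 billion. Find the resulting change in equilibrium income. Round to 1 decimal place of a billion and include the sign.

−$906.1 billion

Government-spending multiplier = 1/(1 − c(1−t) + m) = 1/(1 − 0.519×0.85 + 0.1) = 1/0.65885 ≈ 1.518.
ΔY = k × ΔG = (−$597 billion) / 0.65885 ≈ −$906.1 billion.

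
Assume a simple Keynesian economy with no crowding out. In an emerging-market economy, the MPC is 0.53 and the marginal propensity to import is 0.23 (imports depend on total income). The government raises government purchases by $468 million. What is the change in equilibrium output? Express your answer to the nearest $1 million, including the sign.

+$669 million

Spending multiplier = 1/(1 − c + m) = 1/(1 − 0.53 + 0.23) = 1/0.7 ≈ 1.429.
ΔY = k × ΔG = (+$468 million) / 0.7 ≈ +$669 million.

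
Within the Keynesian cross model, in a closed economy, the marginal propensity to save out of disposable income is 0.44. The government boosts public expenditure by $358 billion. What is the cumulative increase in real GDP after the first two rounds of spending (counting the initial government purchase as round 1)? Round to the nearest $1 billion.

MPC = 1 − MPS = 1 − 0.44 = 0.56.
Round 1 adds ΔG = $358 billion; each later round is MPC = 0.56 times the previous.
After 2 rounds: 358 + 200.48 = ΔG·(1 − c^2)/(1 − c) = 358 × (1 − 0.3136)/0.44 ≈ $558 billion.

$558 billion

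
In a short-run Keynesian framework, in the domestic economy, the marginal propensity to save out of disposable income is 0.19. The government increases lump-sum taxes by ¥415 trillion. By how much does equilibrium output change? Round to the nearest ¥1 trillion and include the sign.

−¥1,769 trillion

MPC = 1 − MPS = 1 − 0.19 = 0.81.
A lump-sum tax change of +¥415 trillion shifts disposable income by −¥415 trillion; first-round consumption changes by −c × ΔT = −0.81 × (+¥415 trillion) = −¥336.15 trillion.
Expenditure multiplier = 1/(1 − MPC) = 1/(1 − 0.81) = 1/0.19 ≈ 5.263.
The tax multiplier is −c × k ≈ −4.263, so ΔY = k × (−c·ΔT) = (−¥336.15 trillion) / 0.19 ≈ −¥1,769 trillion.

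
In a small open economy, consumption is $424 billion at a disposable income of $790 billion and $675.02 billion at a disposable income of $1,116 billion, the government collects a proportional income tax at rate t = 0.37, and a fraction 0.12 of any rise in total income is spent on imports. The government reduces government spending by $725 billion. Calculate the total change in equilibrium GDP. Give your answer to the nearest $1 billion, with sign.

MPC = ΔC/ΔYd = (675.02 − 424)/(1,116 − 790) = 251.02/326 = 0.77.
Expenditure multiplier = 1/(1 − c(1−t) + m) = 1/(1 − 0.77×0.63 + 0.12) = 1/0.6349 ≈ 1.575.
ΔY = k × ΔG = (−$725 billion) / 0.6349 ≈ −$1,142 billion.

−$1,142 billion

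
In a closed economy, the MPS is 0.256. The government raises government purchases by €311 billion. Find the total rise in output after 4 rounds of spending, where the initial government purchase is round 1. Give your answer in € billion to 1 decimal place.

€842.6 billion

MPC = 1 − MPS = 1 − 0.256 = 0.744.
Round 1 adds ΔG = €311 billion; each later round is MPC = 0.744 times the previous.
After 4 rounds: 311 + 231.384 + 172.149696 + 128.079373824 = ΔG·(1 − c^4)/(1 − c) = 311 × (1 − 0.306402103296)/0.256 ≈ €842.6 billion.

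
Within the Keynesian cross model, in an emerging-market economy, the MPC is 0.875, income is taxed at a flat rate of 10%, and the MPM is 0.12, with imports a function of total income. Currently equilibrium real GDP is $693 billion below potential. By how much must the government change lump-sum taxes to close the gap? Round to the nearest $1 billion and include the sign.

−$263 billion

Spending multiplier = 1/(1 − c(1−t) + m) = 1/(1 − 0.875×0.9 + 0.12) = 1/0.3325 ≈ 3.008.
Tax multiplier = −c·k = −0.875/0.3325 ≈ −2.632. Need ΔY = +$693 billion, so ΔT = ΔY/(−c·k) = −(+$693 billion) × 0.3325 / 0.875 ≈ −$263 billion.
The government should cut lump-sum taxes by $263 billion.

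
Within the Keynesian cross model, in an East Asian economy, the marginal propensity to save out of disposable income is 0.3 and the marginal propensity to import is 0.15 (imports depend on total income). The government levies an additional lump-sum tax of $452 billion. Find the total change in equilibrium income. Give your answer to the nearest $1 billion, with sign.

−$703 billion

MPC = 1 − MPS = 1 − 0.3 = 0.7.
A lump-sum tax change of +$452 billion shifts disposable income by −$452 billion; first-round consumption changes by −c × ΔT = −0.7 × (+$452 billion) = −$316.4 billion.
Expenditure multiplier = 1/(1 − c + m) = 1/(1 − 0.7 + 0.15) = 1/0.45 ≈ 2.222.
The tax multiplier is −c × k ≈ −1.556, so ΔY = k × (−c·ΔT) = (−$316.4 billion) / 0.45 ≈ −$703 billion.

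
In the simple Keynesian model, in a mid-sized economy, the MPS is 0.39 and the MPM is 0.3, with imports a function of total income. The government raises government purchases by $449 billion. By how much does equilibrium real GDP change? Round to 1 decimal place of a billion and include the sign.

+$650.7 billion

MPC = 1 − MPS = 1 − 0.39 = 0.61.
Government-spending multiplier = 1/(1 − c + m) = 1/(1 − 0.61 + 0.3) = 1/0.69 ≈ 1.449.
ΔY = k × ΔG = (+$449 billion) / 0.69 ≈ +$650.7 billion.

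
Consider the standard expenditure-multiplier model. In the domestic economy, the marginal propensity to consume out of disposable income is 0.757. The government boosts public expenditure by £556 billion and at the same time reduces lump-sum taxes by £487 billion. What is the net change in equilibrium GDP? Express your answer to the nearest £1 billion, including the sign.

Expenditure multiplier = 1/(1 − MPC) = 1/(1 − 0.757) = 1/0.243 ≈ 4.115.
ΔG contributes k·ΔG = (+£556 billion) / 0.243 ≈ +£2,288.1 billion.
ΔT of −£487 billion changes first-round spending by −c·ΔT = +£368.659 billion, contributing k·(−c·ΔT) = (+£368.659 billion) / 0.243 ≈ +£1,517.1 billion.
Net ΔY = k(ΔG − c·ΔT) = (+£924.659 billion) / 0.243 ≈ +£3,805 billion.

+£3,805 billion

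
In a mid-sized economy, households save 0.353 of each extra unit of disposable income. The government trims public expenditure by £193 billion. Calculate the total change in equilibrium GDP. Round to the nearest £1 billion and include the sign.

−£547 billion

MPC = 1 − MPS = 1 − 0.353 = 0.647.
Government-spending multiplier = 1/(1 − MPC) = 1/(1 − 0.647) = 1/0.353 ≈ 2.833.
ΔY = k × ΔG = (−£193 billion) / 0.353 ≈ −£547 billion.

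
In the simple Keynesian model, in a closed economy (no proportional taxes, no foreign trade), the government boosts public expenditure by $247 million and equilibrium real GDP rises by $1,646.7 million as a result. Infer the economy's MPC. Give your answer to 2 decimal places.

0.85

Implied spending multiplier k = ΔY/ΔG = 1,646.7/247 ≈ 6.6668.
Since k = 1/(1 − MPC), MPC = 1 − 1/k = 1 − ΔG/ΔY = 1 − 247/1,646.7 ≈ 0.85.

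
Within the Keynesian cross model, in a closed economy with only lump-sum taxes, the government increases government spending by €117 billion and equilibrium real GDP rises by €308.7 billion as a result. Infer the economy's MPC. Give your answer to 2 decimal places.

0.62

Implied spending multiplier k = ΔY/ΔG = 308.7/117 ≈ 2.6385.
Since k = 1/(1 − MPC), MPC = 1 − 1/k = 1 − ΔG/ΔY = 1 − 117/308.7 ≈ 0.62.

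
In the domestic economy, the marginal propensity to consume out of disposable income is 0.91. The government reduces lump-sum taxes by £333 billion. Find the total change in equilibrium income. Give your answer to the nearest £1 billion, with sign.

+£3,367 billion

A lump-sum tax change of −£333 billion shifts disposable income by +£333 billion; first-round consumption changes by −c × ΔT = −0.91 × (−£333 billion) = +£303.03 billion.
Expenditure multiplier = 1/(1 − MPC) = 1/(1 − 0.91) = 1/0.09 ≈ 11.111.
The tax multiplier is −c × k ≈ −10.111, so ΔY = k × (−c·ΔT) = (+£303.03 billion) / 0.09 = +£3,367 billion.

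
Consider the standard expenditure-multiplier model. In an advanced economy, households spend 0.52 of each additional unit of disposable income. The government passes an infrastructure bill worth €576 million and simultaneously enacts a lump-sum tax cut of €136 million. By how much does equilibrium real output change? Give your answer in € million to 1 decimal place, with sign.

+€1,347.3 million

Expenditure multiplier = 1/(1 − MPC) = 1/(1 − 0.52) = 1/0.48 ≈ 2.083.
ΔG contributes k·ΔG = (+€576 million) / 0.48 = +€1,200 million.
ΔT of −€136 million changes first-round spending by −c·ΔT = +€70.72 million, contributing k·(−c·ΔT) = (+€70.72 million) / 0.48 ≈ +€147.3 million.
Net ΔY = k(ΔG − c·ΔT) = (+€646.72 million) / 0.48 ≈ +€1,347.3 million.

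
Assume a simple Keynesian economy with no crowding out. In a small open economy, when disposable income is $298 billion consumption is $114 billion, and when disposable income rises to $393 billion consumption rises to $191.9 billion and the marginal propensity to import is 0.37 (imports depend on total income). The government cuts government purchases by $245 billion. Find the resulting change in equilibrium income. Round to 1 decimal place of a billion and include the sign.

−$445.5 billion

MPC = ΔC/ΔYd = (191.9 − 114)/(393 − 298) = 77.9/95 = 0.82.
Spending multiplier = 1/(1 − c + m) = 1/(1 − 0.82 + 0.37) = 1/0.55 ≈ 1.818.
ΔY = k × ΔG = (−$245 billion) / 0.55 ≈ −$445.5 billion.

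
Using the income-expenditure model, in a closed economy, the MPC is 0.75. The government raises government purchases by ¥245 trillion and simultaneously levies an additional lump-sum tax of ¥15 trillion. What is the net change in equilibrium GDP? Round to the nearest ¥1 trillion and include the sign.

Expenditure multiplier = 1/(1 − MPC) = 1/(1 − 0.75) = 1/0.25 = 4.
ΔG contributes k·ΔG = (+¥245 trillion) / 0.25 = +¥980 trillion.
ΔT of +¥15 trillion changes first-round spending by −c·ΔT = −¥11.25 trillion, contributing k·(−c·ΔT) = (−¥11.25 trillion) / 0.25 = −¥45 trillion.
Net ΔY = k(ΔG − c·ΔT) = (+¥233.75 trillion) / 0.25 = +¥935 trillion.

+¥935 trillion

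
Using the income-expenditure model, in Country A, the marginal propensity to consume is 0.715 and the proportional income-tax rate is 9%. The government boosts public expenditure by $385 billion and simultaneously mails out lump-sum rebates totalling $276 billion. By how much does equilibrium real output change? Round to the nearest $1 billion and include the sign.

+$1,667 billion

Expenditure multiplier = 1/(1 − c(1−t)) = 1/(1 − 0.715×0.91) = 1/0.34935 ≈ 2.862.
ΔG contributes k·ΔG = (+$385 billion) / 0.34935 ≈ +$1,102 billion.
ΔT of −$276 billion changes first-round spending by −c·ΔT = +$197.34 billion, contributing k·(−c·ΔT) = (+$197.34 billion) / 0.34935 ≈ +$564.9 billion.
Net ΔY = k(ΔG − c·ΔT) = (+$582.34 billion) / 0.34935 ≈ +$1,667 billion.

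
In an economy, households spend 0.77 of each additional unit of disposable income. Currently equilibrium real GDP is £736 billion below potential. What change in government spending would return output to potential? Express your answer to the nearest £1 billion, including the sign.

+£169 billion

Spending multiplier = 1/(1 − MPC) = 1/(1 − 0.77) = 1/0.23 ≈ 4.348.
Need ΔY = +£736 billion, so ΔG = ΔY/k = (+£736 billion) × 0.23 ≈ +£169 billion.
The government should increase government spending by £169 billion.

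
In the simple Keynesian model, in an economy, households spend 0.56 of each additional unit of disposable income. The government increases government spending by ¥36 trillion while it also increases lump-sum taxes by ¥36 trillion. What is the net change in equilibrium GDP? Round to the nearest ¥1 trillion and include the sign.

+¥36 trillion

Expenditure multiplier = 1/(1 − MPC) = 1/(1 − 0.56) = 1/0.44 ≈ 2.273.
ΔG contributes k·ΔG = (+¥36 trillion) / 0.44 ≈ +¥81.8 trillion.
ΔT of +¥36 trillion changes first-round spending by −c·ΔT = −¥20.16 trillion, contributing k·(−c·ΔT) = (−¥20.16 trillion) / 0.44 ≈ −¥45.8 trillion.
With ΔG = ΔT and no other leakages, the balanced-budget multiplier is 1, so ΔY = ΔG = +¥36 trillion.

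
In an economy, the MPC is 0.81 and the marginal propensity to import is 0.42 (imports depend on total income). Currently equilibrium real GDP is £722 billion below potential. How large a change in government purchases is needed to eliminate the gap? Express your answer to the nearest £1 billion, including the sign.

+£440 billion

Spending multiplier = 1/(1 − c + m) = 1/(1 − 0.81 + 0.42) = 1/0.61 ≈ 1.639.
Need ΔY = +£722 billion, so ΔG = ΔY/k = (+£722 billion) × 0.61 ≈ +£440 billion.
The government should increase government purchases by £440 billion.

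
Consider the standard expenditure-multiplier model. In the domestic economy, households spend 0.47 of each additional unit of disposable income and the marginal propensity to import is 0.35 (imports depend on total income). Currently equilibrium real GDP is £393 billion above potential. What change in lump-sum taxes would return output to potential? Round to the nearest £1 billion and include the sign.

+£736 billion

Spending multiplier = 1/(1 − c + m) = 1/(1 − 0.47 + 0.35) = 1/0.88 ≈ 1.136.
Tax multiplier = −c·k = −0.47/0.88 ≈ −0.534. Need ΔY = −£393 billion, so ΔT = ΔY/(−c·k) = −(−£393 billion) × 0.88 / 0.47 ≈ +£736 billion.
The government should raise lump-sum taxes by £736 billion.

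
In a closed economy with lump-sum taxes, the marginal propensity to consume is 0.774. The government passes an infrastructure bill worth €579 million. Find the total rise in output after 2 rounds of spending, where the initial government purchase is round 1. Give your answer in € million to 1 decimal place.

€1,027.1 million

Round 1 adds ΔG = €579 million; each later round is MPC = 0.774 times the previous.
After 2 rounds: 579 + 448.146 = ΔG·(1 − c^2)/(1 − c) = 579 × (1 − 0.599076)/0.226 ≈ €1,027.1 million.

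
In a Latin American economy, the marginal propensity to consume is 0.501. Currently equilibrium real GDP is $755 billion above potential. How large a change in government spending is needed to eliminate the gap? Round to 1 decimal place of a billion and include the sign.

Spending multiplier = 1/(1 − MPC) = 1/(1 − 0.501) = 1/0.499 ≈ 2.004.
Need ΔY = −$755 billion, so ΔG = ΔY/k = (−$755 billion) × 0.499 ≈ −$376.7 billion.
The government should cut government spending by $376.7 billion.

−$376.7 billion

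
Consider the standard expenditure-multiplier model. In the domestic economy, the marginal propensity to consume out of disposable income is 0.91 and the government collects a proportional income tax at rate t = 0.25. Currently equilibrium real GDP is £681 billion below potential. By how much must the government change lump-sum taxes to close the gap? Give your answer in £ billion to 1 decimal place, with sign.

Spending multiplier = 1/(1 − c(1−t)) = 1/(1 − 0.91×0.75) = 1/0.3175 ≈ 3.15.
Tax multiplier = −c·k = −0.91/0.3175 ≈ −2.866. Need ΔY = +£681 billion, so ΔT = ΔY/(−c·k) = −(+£681 billion) × 0.3175 / 0.91 ≈ −£237.6 billion.
The government should cut lump-sum taxes by £237.6 billion.

−£237.6 billion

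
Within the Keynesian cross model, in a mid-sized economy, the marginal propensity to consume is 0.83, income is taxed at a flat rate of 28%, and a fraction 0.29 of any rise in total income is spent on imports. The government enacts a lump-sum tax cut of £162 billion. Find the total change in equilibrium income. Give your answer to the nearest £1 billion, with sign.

+£194 billion

A lump-sum tax change of −£162 billion shifts disposable income by +£162 billion; first-round consumption changes by −c × ΔT = −0.83 × (−£162 billion) = +£134.46 billion.
Expenditure multiplier = 1/(1 − c(1−t) + m) = 1/(1 − 0.83×0.72 + 0.29) = 1/0.6924 ≈ 1.444.
The tax multiplier is −c × k ≈ −1.199, so ΔY = k × (−c·ΔT) = (+£134.46 billion) / 0.6924 ≈ +£194 billion.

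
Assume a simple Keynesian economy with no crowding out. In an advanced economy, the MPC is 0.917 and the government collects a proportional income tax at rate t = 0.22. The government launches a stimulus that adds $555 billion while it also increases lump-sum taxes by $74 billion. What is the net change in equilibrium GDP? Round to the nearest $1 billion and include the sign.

Expenditure multiplier = 1/(1 − c(1−t)) = 1/(1 − 0.917×0.78) = 1/0.28474 ≈ 3.512.
ΔG contributes k·ΔG = (+$555 billion) / 0.28474 ≈ +$1,949.1 billion.
ΔT of +$74 billion changes first-round spending by −c·ΔT = −$67.858 billion, contributing k·(−c·ΔT) = (−$67.858 billion) / 0.28474 ≈ −$238.3 billion.
Net ΔY = k(ΔG − c·ΔT) = (+$487.142 billion) / 0.28474 ≈ +$1,711 billion.

+$1,711 billion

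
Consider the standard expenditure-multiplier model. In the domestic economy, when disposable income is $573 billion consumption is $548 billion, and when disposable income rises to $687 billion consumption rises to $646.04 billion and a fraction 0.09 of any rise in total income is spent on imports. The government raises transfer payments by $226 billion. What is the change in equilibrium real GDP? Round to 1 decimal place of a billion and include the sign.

MPC = ΔC/ΔYd = (646.04 − 548)/(687 − 573) = 98.04/114 = 0.86.
The transfer change shifts disposable income by +$226 billion, so first-round consumption changes by c·ΔTR = 0.86 × (+$226 billion) = +$194.36 billion.
Expenditure multiplier = 1/(1 − c + m) = 1/(1 − 0.86 + 0.09) = 1/0.23 ≈ 4.348.
The transfer multiplier is c × k ≈ 3.739, so ΔY = k × (c·ΔTR) = (+$194.36 billion) / 0.23 ≈ +$845 billion.

+$845.0 billion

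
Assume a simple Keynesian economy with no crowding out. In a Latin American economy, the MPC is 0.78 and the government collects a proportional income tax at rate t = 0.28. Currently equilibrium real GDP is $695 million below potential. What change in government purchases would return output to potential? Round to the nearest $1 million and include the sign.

+$305 million

Spending multiplier = 1/(1 − c(1−t)) = 1/(1 − 0.78×0.72) = 1/0.4384 ≈ 2.281.
Need ΔY = +$695 million, so ΔG = ΔY/k = (+$695 million) × 0.4384 ≈ +$305 million.
The government should increase government purchases by $305 million.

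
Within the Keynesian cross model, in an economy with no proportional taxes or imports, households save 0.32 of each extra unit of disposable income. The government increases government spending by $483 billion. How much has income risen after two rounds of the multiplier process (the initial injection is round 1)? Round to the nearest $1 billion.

MPC = 1 − MPS = 1 − 0.32 = 0.68.
Round 1 adds ΔG = $483 billion; each later round is MPC = 0.68 times the previous.
After 2 rounds: 483 + 328.44 = ΔG·(1 − c^2)/(1 − c) = 483 × (1 − 0.4624)/0.32 ≈ $811 billion.

$811 billion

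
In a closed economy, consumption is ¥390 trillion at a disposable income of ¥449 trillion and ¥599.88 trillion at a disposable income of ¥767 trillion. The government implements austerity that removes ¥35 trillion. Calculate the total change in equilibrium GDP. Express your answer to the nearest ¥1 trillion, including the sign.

MPC = ΔC/ΔYd = (599.88 − 390)/(767 − 449) = 209.88/318 = 0.66.
Spending multiplier = 1/(1 − MPC) = 1/(1 − 0.66) = 1/0.34 ≈ 2.941.
ΔY = k × ΔG = (−¥35 trillion) / 0.34 ≈ −¥103 trillion.

−¥103 trillion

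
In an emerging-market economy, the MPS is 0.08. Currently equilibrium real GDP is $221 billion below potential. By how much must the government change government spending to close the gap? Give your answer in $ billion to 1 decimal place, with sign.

MPC = 1 − MPS = 1 − 0.08 = 0.92.
Spending multiplier = 1/(1 − MPC) = 1/(1 − 0.92) = 1/0.08 = 12.5.
Need ΔY = +$221 billion, so ΔG = ΔY/k = (+$221 billion) × 0.08 ≈ +$17.7 billion.
The government should increase government spending by $17.7 billion.

+$17.7 billion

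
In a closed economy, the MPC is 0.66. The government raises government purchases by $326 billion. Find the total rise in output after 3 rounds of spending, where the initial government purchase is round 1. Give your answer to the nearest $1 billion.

Round 1 adds ΔG = $326 billion; each later round is MPC = 0.66 times the previous.
After 3 rounds: 326 + 215.16 + 142.0056 = ΔG·(1 − c^3)/(1 − c) = 326 × (1 − 0.287496)/0.34 ≈ $683 billion.

$683 billion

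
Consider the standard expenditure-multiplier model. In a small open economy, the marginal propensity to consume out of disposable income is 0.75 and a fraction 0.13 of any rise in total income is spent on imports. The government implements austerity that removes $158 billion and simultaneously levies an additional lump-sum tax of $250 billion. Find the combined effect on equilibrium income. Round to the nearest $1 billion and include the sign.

−$909 billion

Expenditure multiplier = 1/(1 − c + m) = 1/(1 − 0.75 + 0.13) = 1/0.38 ≈ 2.632.
ΔG contributes k·ΔG = (−$158 billion) / 0.38 ≈ −$415.8 billion.
ΔT of +$250 billion changes first-round spending by −c·ΔT = −$187.5 billion, contributing k·(−c·ΔT) = (−$187.5 billion) / 0.38 ≈ −$493.4 billion.
Net ΔY = k(ΔG − c·ΔT) = (−$345.5 billion) / 0.38 ≈ −$909 billion.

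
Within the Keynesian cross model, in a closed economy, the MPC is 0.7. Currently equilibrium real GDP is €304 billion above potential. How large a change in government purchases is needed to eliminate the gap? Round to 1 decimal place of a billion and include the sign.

−€91.2 billion

Spending multiplier = 1/(1 − MPC) = 1/(1 − 0.7) = 1/0.3 ≈ 3.333.
Need ΔY = −€304 billion, so ΔG = ΔY/k = (−€304 billion) × 0.3 = −€91.2 billion.
The government should cut government purchases by €91.2 billion.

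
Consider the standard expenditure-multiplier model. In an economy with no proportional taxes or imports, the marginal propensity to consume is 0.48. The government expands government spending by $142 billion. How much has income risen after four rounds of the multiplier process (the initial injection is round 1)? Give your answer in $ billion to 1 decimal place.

Round 1 adds ΔG = $142 billion; each later round is MPC = 0.48 times the previous.
After 4 rounds: 142 + 68.16 + 32.7168 + 15.704064 = ΔG·(1 − c^4)/(1 − c) = 142 × (1 − 0.05308416)/0.52 ≈ $258.6 billion.

$258.6 billion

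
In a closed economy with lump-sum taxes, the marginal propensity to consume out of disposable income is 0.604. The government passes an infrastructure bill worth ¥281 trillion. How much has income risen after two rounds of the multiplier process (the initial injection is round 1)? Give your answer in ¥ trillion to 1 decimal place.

Round 1 adds ΔG = ¥281 trillion; each later round is MPC = 0.604 times the previous.
After 2 rounds: 281 + 169.724 = ΔG·(1 − c^2)/(1 − c) = 281 × (1 − 0.364816)/0.396 ≈ ¥450.7 trillion.

¥450.7 trillion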